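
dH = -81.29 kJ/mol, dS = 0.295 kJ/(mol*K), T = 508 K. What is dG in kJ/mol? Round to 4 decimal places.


Gibbs: dG = dH - T*dS (consistent units, dS already in kJ/(mol*K)).
T*dS = 508 * 0.295 = 149.86
dG = -81.29 - (149.86)
dG = -231.15 kJ/mol, rounded to 4 dp:

-231.1500 kJ/mol


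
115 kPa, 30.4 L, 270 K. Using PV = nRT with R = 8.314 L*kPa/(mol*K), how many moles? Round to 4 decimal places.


PV = nRT, solve for n = PV / (RT).
PV = 115 * 30.4 = 3496.0
RT = 8.314 * 270 = 2244.78
n = 3496.0 / 2244.78
n = 1.55739092 mol, rounded to 4 dp:

1.5574 mol


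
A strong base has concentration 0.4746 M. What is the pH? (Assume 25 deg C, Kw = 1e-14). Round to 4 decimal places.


A strong base dissociates completely, so [OH-] equals the given concentration.
pOH = -log10([OH-]) = -log10(0.4746) = 0.323672
pH = 14 - pOH = 14 - 0.323672
pH = 13.676328, rounded to 4 dp:

13.6763


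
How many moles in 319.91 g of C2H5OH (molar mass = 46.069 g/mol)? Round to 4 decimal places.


n = mass / M
n = 319.91 / 46.069
n = 6.94414899 mol, rounded to 4 dp:

6.9441 mol


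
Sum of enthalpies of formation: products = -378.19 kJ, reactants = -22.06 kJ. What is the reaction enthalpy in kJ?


dH_rxn = sum(dH_f products) - sum(dH_f reactants)
dH_rxn = -378.19 - (-22.06)
dH_rxn = -356.13 kJ:

-356.13 kJ


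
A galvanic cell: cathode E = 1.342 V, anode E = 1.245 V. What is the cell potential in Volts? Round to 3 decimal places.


Standard cell potential: E_cell = E_cathode - E_anode.
E_cell = 1.342 - (1.245)
E_cell = 0.097 V, rounded to 3 dp:

0.097 V


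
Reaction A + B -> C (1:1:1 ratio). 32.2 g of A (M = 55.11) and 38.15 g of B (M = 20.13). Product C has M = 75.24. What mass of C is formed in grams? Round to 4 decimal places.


Find moles of each reactant; the smaller value is the limiting reagent in a 1:1:1 reaction, so moles_C equals moles of the limiter.
n_A = mass_A / M_A = 32.2 / 55.11 = 0.584286 mol
n_B = mass_B / M_B = 38.15 / 20.13 = 1.895181 mol
Limiting reagent: A (smaller), n_limiting = 0.584286 mol
mass_C = n_limiting * M_C = 0.584286 * 75.24
mass_C = 43.96167864 g, rounded to 4 dp:

43.9617 g


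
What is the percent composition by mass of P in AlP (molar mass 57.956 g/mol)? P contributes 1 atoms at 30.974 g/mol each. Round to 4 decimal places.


pct = 100 * (n_elem * M_elem) / M_total
mass_contribution = 1 * 30.974 = 30.974 g/mol
pct = 100 * 30.974 / 57.956
pct = 53.44399199 %, rounded to 4 dp:

53.4440 %


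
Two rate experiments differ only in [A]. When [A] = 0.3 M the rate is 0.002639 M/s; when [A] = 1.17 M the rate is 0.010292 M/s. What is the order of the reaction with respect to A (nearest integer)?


Rate is proportional to [A]^n, so rate2/rate1 = ([A]2/[A]1)^n. Take logs to solve for n.
rate2/rate1 = 0.010292 / 0.002639 = 3.9
[A]2/[A]1 = 1.17 / 0.3 = 3.9
n = ln(3.9) / ln(3.9) = 1.0
Nearest integer order:

1


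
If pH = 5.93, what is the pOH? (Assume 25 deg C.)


At 25 deg C, pH + pOH = 14.
pOH = 14 - pH = 14 - 5.93
pOH = 8.07:

8.07


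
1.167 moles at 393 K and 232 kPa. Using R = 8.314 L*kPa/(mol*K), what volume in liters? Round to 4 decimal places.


PV = nRT, solve for V = nRT / P.
nRT = 1.167 * 8.314 * 393 = 3813.0581
V = 3813.0581 / 232
V = 16.43559526 L, rounded to 4 dp:

16.4356 L


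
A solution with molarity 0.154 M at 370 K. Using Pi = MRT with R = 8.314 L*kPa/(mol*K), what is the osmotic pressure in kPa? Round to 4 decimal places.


Osmotic pressure (van't Hoff): Pi = M*R*T.
RT = 8.314 * 370 = 3076.18
Pi = 0.154 * 3076.18
Pi = 473.73172 kPa, rounded to 4 dp:

473.7317 kPa


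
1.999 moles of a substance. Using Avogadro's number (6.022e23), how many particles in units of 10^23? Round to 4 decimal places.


N = n * NA, then divide by 1e23 for the requested units.
N / 1e23 = n * 6.022
N / 1e23 = 1.999 * 6.022
N / 1e23 = 12.037978, rounded to 4 dp:

12.0380


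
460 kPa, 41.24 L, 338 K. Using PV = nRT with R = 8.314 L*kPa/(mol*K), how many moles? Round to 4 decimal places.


PV = nRT, solve for n = PV / (RT).
PV = 460 * 41.24 = 18970.4
RT = 8.314 * 338 = 2810.132
n = 18970.4 / 2810.132
n = 6.75071491 mol, rounded to 4 dp:

6.7507 mol


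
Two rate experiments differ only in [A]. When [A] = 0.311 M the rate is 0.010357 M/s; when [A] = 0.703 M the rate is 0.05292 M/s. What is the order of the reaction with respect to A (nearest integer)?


Rate is proportional to [A]^n, so rate2/rate1 = ([A]2/[A]1)^n. Take logs to solve for n.
rate2/rate1 = 0.05292 / 0.010357 = 5.1096
[A]2/[A]1 = 0.703 / 0.311 = 2.2605
n = ln(5.1096) / ln(2.2605) = 2.0
Nearest integer order:

2


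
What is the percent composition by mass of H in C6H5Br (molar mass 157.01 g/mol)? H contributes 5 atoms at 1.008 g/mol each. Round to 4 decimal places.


pct = 100 * (n_elem * M_elem) / M_total
mass_contribution = 5 * 1.008 = 5.04 g/mol
pct = 100 * 5.04 / 157.01
pct = 3.20998663 %, rounded to 4 dp:

3.2100 %


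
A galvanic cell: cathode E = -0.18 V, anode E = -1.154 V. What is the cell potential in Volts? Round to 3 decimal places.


Standard cell potential: E_cell = E_cathode - E_anode.
E_cell = -0.18 - (-1.154)
E_cell = 0.974 V, rounded to 3 dp:

0.974 V


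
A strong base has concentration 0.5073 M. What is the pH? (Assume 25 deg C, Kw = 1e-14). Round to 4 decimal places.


A strong base dissociates completely, so [OH-] equals the given concentration.
pOH = -log10([OH-]) = -log10(0.5073) = 0.294735
pH = 14 - pOH = 14 - 0.294735
pH = 13.705265, rounded to 4 dp:

13.7053


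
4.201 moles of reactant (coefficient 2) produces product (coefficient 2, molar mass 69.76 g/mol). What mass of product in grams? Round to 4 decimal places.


Use the coefficient ratio to convert reactant moles to product moles, then multiply by the product's molar mass.
moles_P = moles_R * (coeff_P / coeff_R) = 4.201 * (2/2) = 4.201
mass_P = moles_P * M_P = 4.201 * 69.76
mass_P = 293.06176 g, rounded to 4 dp:

293.0618 g


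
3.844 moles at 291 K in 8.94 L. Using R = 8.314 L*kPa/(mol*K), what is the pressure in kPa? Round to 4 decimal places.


PV = nRT, solve for P = nRT / V.
nRT = 3.844 * 8.314 * 291 = 9300.0737
P = 9300.0737 / 8.94
P = 1040.27670022 kPa, rounded to 4 dp:

1040.2767 kPa


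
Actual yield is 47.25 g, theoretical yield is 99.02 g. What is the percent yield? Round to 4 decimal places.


% yield = 100 * actual / theoretical
% yield = 100 * 47.25 / 99.02
% yield = 47.7176328 %, rounded to 4 dp:

47.7176 %


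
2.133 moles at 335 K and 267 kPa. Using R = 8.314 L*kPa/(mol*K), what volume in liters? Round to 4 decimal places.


PV = nRT, solve for V = nRT / P.
nRT = 2.133 * 8.314 * 335 = 5940.8103
V = 5940.8103 / 267
V = 22.25022584 L, rounded to 4 dp:

22.2502 L


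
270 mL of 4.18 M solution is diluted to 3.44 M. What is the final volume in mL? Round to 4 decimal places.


Dilution: M1*V1 = M2*V2, solve for V2.
V2 = M1*V1 / M2
V2 = 4.18 * 270 / 3.44
V2 = 1128.6 / 3.44
V2 = 328.08139535 mL, rounded to 4 dp:

328.0814 mL


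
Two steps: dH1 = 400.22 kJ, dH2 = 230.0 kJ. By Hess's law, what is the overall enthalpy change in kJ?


Hess's law: enthalpy is a state function, so add the step enthalpies.
dH_total = dH1 + dH2 = 400.22 + (230.0)
dH_total = 630.22 kJ:

630.22 kJ


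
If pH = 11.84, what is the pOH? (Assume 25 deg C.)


At 25 deg C, pH + pOH = 14.
pOH = 14 - pH = 14 - 11.84
pOH = 2.16:

2.16


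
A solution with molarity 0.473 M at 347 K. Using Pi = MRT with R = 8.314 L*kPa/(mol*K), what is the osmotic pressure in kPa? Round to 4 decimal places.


Osmotic pressure (van't Hoff): Pi = M*R*T.
RT = 8.314 * 347 = 2884.958
Pi = 0.473 * 2884.958
Pi = 1364.585134 kPa, rounded to 4 dp:

1364.5851 kPa


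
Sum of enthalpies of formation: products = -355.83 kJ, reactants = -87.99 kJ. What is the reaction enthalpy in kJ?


dH_rxn = sum(dH_f products) - sum(dH_f reactants)
dH_rxn = -355.83 - (-87.99)
dH_rxn = -267.84 kJ:

-267.84 kJ


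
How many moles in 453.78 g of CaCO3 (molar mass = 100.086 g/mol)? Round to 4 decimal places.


n = mass / M
n = 453.78 / 100.086
n = 4.53390085 mol, rounded to 4 dp:

4.5339 mol


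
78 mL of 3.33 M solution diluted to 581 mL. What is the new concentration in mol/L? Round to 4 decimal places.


Dilution: M1*V1 = M2*V2, solve for M2.
M2 = M1*V1 / V2
M2 = 3.33 * 78 / 581
M2 = 259.74 / 581
M2 = 0.4470568 mol/L, rounded to 4 dp:

0.4471 mol/L


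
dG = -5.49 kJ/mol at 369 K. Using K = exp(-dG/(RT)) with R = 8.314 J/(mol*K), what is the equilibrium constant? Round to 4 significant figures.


dG is in kJ/mol; multiply by 1000 to match R in J/(mol*K).
RT = 8.314 * 369 = 3067.866 J/mol
exponent = -dG*1000 / (RT) = -(-5.49*1000) / 3067.866 = 1.78951753
K = exp(1.78951753)
K = 5.9865634, rounded to 4 significant figures:

5.987


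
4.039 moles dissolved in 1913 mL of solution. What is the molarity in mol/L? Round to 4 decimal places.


Convert volume to liters: V_L = V_mL / 1000.
V_L = 1913 / 1000 = 1.913 L
M = n / V_L = 4.039 / 1.913
M = 2.11134344 mol/L, rounded to 4 dp:

2.1113 mol/L


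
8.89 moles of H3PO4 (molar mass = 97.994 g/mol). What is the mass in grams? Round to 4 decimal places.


mass = n * M
mass = 8.89 * 97.994
mass = 871.16666 g, rounded to 4 dp:

871.1667 g


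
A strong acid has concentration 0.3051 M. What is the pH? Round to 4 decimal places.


A strong acid dissociates completely, so [H+] equals the given concentration.
pH = -log10([H+]) = -log10(0.3051)
pH = 0.51555779, rounded to 4 dp:

0.5156


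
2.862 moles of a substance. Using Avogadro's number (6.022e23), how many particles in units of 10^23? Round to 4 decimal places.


N = n * NA, then divide by 1e23 for the requested units.
N / 1e23 = n * 6.022
N / 1e23 = 2.862 * 6.022
N / 1e23 = 17.234964, rounded to 4 dp:

17.2350


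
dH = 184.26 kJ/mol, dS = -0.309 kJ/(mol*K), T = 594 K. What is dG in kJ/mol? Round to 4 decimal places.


Gibbs: dG = dH - T*dS (consistent units, dS already in kJ/(mol*K)).
T*dS = 594 * -0.309 = -183.546
dG = 184.26 - (-183.546)
dG = 367.806 kJ/mol, rounded to 4 dp:

367.8060 kJ/mol


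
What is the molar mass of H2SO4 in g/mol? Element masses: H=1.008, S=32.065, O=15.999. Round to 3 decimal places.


M = sum(count * atomic_mass) over atoms.
M = 2*1.008 + 1*32.065 + 4*15.999
M = 2.016 + 32.065 + 63.996
M = 98.077 g/mol, rounded to 3 dp:

98.077 g/mol


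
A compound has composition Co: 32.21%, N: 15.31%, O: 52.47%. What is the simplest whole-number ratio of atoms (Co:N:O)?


Assume 100 g of compound, divide each mass% by atomic mass to get moles, then normalize by the smallest to get a raw atom ratio.
Moles per 100 g: Co: 32.21/58.933 = 0.5466, N: 15.31/14.007 = 1.093, O: 52.47/15.999 = 3.2796
Raw ratio (divide by min = 0.5466): Co: 1.0, N: 2.0, O: 6.0
Multiply by 1 to clear fractions: Co: 1.0 ~= 1, N: 2.0 ~= 2, O: 6.0 ~= 6
Reduce by GCD to get the simplest whole-number ratio:

1:2:6


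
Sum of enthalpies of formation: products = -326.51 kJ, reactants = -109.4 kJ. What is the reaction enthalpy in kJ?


dH_rxn = sum(dH_f products) - sum(dH_f reactants)
dH_rxn = -326.51 - (-109.4)
dH_rxn = -217.11 kJ:

-217.11 kJ


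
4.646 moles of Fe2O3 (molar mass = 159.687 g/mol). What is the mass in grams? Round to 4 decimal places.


mass = n * M
mass = 4.646 * 159.687
mass = 741.905802 g, rounded to 4 dp:

741.9058 g


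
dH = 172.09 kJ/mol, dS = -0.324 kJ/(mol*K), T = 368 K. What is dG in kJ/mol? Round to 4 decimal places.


Gibbs: dG = dH - T*dS (consistent units, dS already in kJ/(mol*K)).
T*dS = 368 * -0.324 = -119.232
dG = 172.09 - (-119.232)
dG = 291.322 kJ/mol, rounded to 4 dp:

291.3220 kJ/mol


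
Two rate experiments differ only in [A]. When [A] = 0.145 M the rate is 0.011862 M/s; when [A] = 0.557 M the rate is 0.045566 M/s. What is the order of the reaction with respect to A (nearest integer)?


Rate is proportional to [A]^n, so rate2/rate1 = ([A]2/[A]1)^n. Take logs to solve for n.
rate2/rate1 = 0.045566 / 0.011862 = 3.8413
[A]2/[A]1 = 0.557 / 0.145 = 3.8414
n = ln(3.8413) / ln(3.8414) = 1.0
Nearest integer order:

1


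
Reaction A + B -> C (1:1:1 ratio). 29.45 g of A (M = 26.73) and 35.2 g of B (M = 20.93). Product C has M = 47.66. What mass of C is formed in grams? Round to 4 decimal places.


Find moles of each reactant; the smaller value is the limiting reagent in a 1:1:1 reaction, so moles_C equals moles of the limiter.
n_A = mass_A / M_A = 29.45 / 26.73 = 1.101758 mol
n_B = mass_B / M_B = 35.2 / 20.93 = 1.681796 mol
Limiting reagent: A (smaller), n_limiting = 1.101758 mol
mass_C = n_limiting * M_C = 1.101758 * 47.66
mass_C = 52.50978628 g, rounded to 4 dp:

52.5098 g


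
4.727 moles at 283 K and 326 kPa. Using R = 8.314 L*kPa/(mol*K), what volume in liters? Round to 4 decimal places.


PV = nRT, solve for V = nRT / P.
nRT = 4.727 * 8.314 * 283 = 11121.9787
V = 11121.9787 / 326
V = 34.11649908 L, rounded to 4 dp:

34.1165 L


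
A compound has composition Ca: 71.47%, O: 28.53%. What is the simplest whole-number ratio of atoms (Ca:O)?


Assume 100 g of compound, divide each mass% by atomic mass to get moles, then normalize by the smallest to get a raw atom ratio.
Moles per 100 g: Ca: 71.47/40.078 = 1.7833, O: 28.53/15.999 = 1.7832
Raw ratio (divide by min = 1.7832): Ca: 1.0, O: 1.0
Multiply by 1 to clear fractions: Ca: 1.0 ~= 1, O: 1.0 ~= 1
Reduce by GCD to get the simplest whole-number ratio:

1:1


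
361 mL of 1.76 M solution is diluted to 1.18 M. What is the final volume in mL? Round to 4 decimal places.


Dilution: M1*V1 = M2*V2, solve for V2.
V2 = M1*V1 / M2
V2 = 1.76 * 361 / 1.18
V2 = 635.36 / 1.18
V2 = 538.44067797 mL, rounded to 4 dp:

538.4407 mL


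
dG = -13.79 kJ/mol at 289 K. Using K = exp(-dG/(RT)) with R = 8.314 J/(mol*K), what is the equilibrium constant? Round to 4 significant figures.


dG is in kJ/mol; multiply by 1000 to match R in J/(mol*K).
RT = 8.314 * 289 = 2402.746 J/mol
exponent = -dG*1000 / (RT) = -(-13.79*1000) / 2402.746 = 5.73926666
K = exp(5.73926666)
K = 310.83638, rounded to 4 significant figures:

310.8


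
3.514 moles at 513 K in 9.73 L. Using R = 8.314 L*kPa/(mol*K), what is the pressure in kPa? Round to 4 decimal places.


PV = nRT, solve for P = nRT / V.
nRT = 3.514 * 8.314 * 513 = 14987.4981
P = 14987.4981 / 9.73
P = 1540.33896197 kPa, rounded to 4 dp:

1540.3390 kPa


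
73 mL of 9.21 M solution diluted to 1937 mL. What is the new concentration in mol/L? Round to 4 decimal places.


Dilution: M1*V1 = M2*V2, solve for M2.
M2 = M1*V1 / V2
M2 = 9.21 * 73 / 1937
M2 = 672.33 / 1937
M2 = 0.34709861 mol/L, rounded to 4 dp:

0.3471 mol/L


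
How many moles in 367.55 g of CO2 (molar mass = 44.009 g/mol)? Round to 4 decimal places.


n = mass / M
n = 367.55 / 44.009
n = 8.35170079 mol, rounded to 4 dp:

8.3517 mol


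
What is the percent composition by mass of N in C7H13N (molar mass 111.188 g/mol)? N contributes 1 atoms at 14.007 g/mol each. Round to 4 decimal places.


pct = 100 * (n_elem * M_elem) / M_total
mass_contribution = 1 * 14.007 = 14.007 g/mol
pct = 100 * 14.007 / 111.188
pct = 12.59758247 %, rounded to 4 dp:

12.5976 %


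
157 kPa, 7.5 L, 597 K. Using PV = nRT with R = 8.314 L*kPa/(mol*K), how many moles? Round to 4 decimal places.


PV = nRT, solve for n = PV / (RT).
PV = 157 * 7.5 = 1177.5
RT = 8.314 * 597 = 4963.458
n = 1177.5 / 4963.458
n = 0.2372338 mol, rounded to 4 dp:

0.2372 mol


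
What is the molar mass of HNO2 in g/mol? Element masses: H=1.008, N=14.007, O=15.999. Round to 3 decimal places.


M = sum(count * atomic_mass) over atoms.
M = 1*1.008 + 1*14.007 + 2*15.999
M = 1.008 + 14.007 + 31.998
M = 47.013 g/mol, rounded to 3 dp:

47.013 g/mol


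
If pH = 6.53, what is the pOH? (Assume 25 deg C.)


At 25 deg C, pH + pOH = 14.
pOH = 14 - pH = 14 - 6.53
pOH = 7.47:

7.47


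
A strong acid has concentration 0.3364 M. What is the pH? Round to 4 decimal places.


A strong acid dissociates completely, so [H+] equals the given concentration.
pH = -log10([H+]) = -log10(0.3364)
pH = 0.47314401, rounded to 4 dp:

0.4731


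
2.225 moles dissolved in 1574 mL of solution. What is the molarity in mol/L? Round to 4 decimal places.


Convert volume to liters: V_L = V_mL / 1000.
V_L = 1574 / 1000 = 1.574 L
M = n / V_L = 2.225 / 1.574
M = 1.41359593 mol/L, rounded to 4 dp:

1.4136 mol/L


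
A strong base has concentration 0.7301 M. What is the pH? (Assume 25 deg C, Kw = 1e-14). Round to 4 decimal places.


A strong base dissociates completely, so [OH-] equals the given concentration.
pOH = -log10([OH-]) = -log10(0.7301) = 0.136618
pH = 14 - pOH = 14 - 0.136618
pH = 13.863382, rounded to 4 dp:

13.8634


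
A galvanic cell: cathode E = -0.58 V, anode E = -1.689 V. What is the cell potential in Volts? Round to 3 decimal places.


Standard cell potential: E_cell = E_cathode - E_anode.
E_cell = -0.58 - (-1.689)
E_cell = 1.109 V, rounded to 3 dp:

1.109 V


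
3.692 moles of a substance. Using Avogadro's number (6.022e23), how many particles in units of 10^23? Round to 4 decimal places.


N = n * NA, then divide by 1e23 for the requested units.
N / 1e23 = n * 6.022
N / 1e23 = 3.692 * 6.022
N / 1e23 = 22.233224, rounded to 4 dp:

22.2332


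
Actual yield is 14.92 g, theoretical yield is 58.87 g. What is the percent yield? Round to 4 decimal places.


% yield = 100 * actual / theoretical
% yield = 100 * 14.92 / 58.87
% yield = 25.34397826 %, rounded to 4 dp:

25.3440 %


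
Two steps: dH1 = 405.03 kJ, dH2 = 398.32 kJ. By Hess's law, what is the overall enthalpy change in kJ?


Hess's law: enthalpy is a state function, so add the step enthalpies.
dH_total = dH1 + dH2 = 405.03 + (398.32)
dH_total = 803.35 kJ:

803.35 kJ


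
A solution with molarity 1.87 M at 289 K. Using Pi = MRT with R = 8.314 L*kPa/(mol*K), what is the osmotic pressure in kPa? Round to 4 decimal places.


Osmotic pressure (van't Hoff): Pi = M*R*T.
RT = 8.314 * 289 = 2402.746
Pi = 1.87 * 2402.746
Pi = 4493.13502 kPa, rounded to 4 dp:

4493.1350 kPa


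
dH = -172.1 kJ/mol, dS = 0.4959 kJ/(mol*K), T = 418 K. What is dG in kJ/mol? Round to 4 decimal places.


Gibbs: dG = dH - T*dS (consistent units, dS already in kJ/(mol*K)).
T*dS = 418 * 0.4959 = 207.2862
dG = -172.1 - (207.2862)
dG = -379.3862 kJ/mol, rounded to 4 dp:

-379.3862 kJ/mol


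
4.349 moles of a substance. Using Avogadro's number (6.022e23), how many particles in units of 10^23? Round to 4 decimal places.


N = n * NA, then divide by 1e23 for the requested units.
N / 1e23 = n * 6.022
N / 1e23 = 4.349 * 6.022
N / 1e23 = 26.189678, rounded to 4 dp:

26.1897


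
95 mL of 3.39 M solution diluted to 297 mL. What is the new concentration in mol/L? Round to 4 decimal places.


Dilution: M1*V1 = M2*V2, solve for M2.
M2 = M1*V1 / V2
M2 = 3.39 * 95 / 297
M2 = 322.05 / 297
M2 = 1.08434343 mol/L, rounded to 4 dp:

1.0843 mol/L


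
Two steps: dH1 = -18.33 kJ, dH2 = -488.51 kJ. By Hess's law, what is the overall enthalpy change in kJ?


Hess's law: enthalpy is a state function, so add the step enthalpies.
dH_total = dH1 + dH2 = -18.33 + (-488.51)
dH_total = -506.84 kJ:

-506.84 kJ


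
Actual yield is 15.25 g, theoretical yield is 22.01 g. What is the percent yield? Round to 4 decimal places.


% yield = 100 * actual / theoretical
% yield = 100 * 15.25 / 22.01
% yield = 69.28668787 %, rounded to 4 dp:

69.2867 %


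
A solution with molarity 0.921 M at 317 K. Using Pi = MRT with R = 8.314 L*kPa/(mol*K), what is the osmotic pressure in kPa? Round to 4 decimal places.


Osmotic pressure (van't Hoff): Pi = M*R*T.
RT = 8.314 * 317 = 2635.538
Pi = 0.921 * 2635.538
Pi = 2427.330498 kPa, rounded to 4 dp:

2427.3305 kPa


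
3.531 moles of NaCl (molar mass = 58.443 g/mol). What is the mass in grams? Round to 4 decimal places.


mass = n * M
mass = 3.531 * 58.443
mass = 206.362233 g, rounded to 4 dp:

206.3622 g


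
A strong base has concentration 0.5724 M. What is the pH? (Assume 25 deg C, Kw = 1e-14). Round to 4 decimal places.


A strong base dissociates completely, so [OH-] equals the given concentration.
pOH = -log10([OH-]) = -log10(0.5724) = 0.2423
pH = 14 - pOH = 14 - 0.2423
pH = 13.7577, rounded to 4 dp:

13.7577


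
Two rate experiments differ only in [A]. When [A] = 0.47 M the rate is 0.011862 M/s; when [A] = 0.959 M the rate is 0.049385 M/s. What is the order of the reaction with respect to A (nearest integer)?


Rate is proportional to [A]^n, so rate2/rate1 = ([A]2/[A]1)^n. Take logs to solve for n.
rate2/rate1 = 0.049385 / 0.011862 = 4.1633
[A]2/[A]1 = 0.959 / 0.47 = 2.0404
n = ln(4.1633) / ln(2.0404) = 2.0
Nearest integer order:

2


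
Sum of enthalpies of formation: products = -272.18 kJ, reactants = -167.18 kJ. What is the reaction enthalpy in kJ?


dH_rxn = sum(dH_f products) - sum(dH_f reactants)
dH_rxn = -272.18 - (-167.18)
dH_rxn = -105.0 kJ:

-105.00 kJ


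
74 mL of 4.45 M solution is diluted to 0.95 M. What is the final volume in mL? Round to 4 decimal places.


Dilution: M1*V1 = M2*V2, solve for V2.
V2 = M1*V1 / M2
V2 = 4.45 * 74 / 0.95
V2 = 329.3 / 0.95
V2 = 346.63157895 mL, rounded to 4 dp:

346.6316 mL


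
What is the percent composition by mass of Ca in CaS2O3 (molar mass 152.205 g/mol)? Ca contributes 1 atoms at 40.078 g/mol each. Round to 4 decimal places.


pct = 100 * (n_elem * M_elem) / M_total
mass_contribution = 1 * 40.078 = 40.078 g/mol
pct = 100 * 40.078 / 152.205
pct = 26.33159226 %, rounded to 4 dp:

26.3316 %


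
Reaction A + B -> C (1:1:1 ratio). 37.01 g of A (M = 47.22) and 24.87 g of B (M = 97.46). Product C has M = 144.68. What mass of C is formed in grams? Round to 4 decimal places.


Find moles of each reactant; the smaller value is the limiting reagent in a 1:1:1 reaction, so moles_C equals moles of the limiter.
n_A = mass_A / M_A = 37.01 / 47.22 = 0.783778 mol
n_B = mass_B / M_B = 24.87 / 97.46 = 0.255182 mol
Limiting reagent: B (smaller), n_limiting = 0.255182 mol
mass_C = n_limiting * M_C = 0.255182 * 144.68
mass_C = 36.91973176 g, rounded to 4 dp:

36.9197 g


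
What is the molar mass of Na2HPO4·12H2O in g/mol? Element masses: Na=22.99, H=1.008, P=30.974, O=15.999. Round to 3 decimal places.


M = sum(count * atomic_mass) over atoms.
M = 2*22.99 + 25*1.008 + 1*30.974 + 16*15.999
M = 45.98 + 25.2 + 30.974 + 255.984
M = 358.138 g/mol, rounded to 3 dp:

358.138 g/mol


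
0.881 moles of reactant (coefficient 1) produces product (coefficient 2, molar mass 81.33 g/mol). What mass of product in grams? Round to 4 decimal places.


Use the coefficient ratio to convert reactant moles to product moles, then multiply by the product's molar mass.
moles_P = moles_R * (coeff_P / coeff_R) = 0.881 * (2/1) = 1.762
mass_P = moles_P * M_P = 1.762 * 81.33
mass_P = 143.30346 g, rounded to 4 dp:

143.3035 g


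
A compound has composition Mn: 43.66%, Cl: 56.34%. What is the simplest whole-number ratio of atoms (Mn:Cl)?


Assume 100 g of compound, divide each mass% by atomic mass to get moles, then normalize by the smallest to get a raw atom ratio.
Moles per 100 g: Mn: 43.66/54.938 = 0.7947, Cl: 56.34/35.453 = 1.5891
Raw ratio (divide by min = 0.7947): Mn: 1.0, Cl: 2.0
Multiply by 1 to clear fractions: Mn: 1.0 ~= 1, Cl: 2.0 ~= 2
Reduce by GCD to get the simplest whole-number ratio:

1:2


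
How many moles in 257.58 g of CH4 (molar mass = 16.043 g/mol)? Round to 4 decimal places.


n = mass / M
n = 257.58 / 16.043
n = 16.05560057 mol, rounded to 4 dp:

16.0556 mol


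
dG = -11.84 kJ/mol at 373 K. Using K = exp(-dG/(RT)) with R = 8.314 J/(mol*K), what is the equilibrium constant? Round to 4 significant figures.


dG is in kJ/mol; multiply by 1000 to match R in J/(mol*K).
RT = 8.314 * 373 = 3101.122 J/mol
exponent = -dG*1000 / (RT) = -(-11.84*1000) / 3101.122 = 3.81797298
K = exp(3.81797298)
K = 45.511861, rounded to 4 significant figures:

45.51


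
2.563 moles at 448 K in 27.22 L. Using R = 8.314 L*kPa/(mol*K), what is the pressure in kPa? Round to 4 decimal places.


PV = nRT, solve for P = nRT / V.
nRT = 2.563 * 8.314 * 448 = 9546.3343
P = 9546.3343 / 27.22
P = 350.71029758 kPa, rounded to 4 dp:

350.7103 kPa


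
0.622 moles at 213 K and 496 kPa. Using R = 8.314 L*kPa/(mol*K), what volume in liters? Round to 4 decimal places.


PV = nRT, solve for V = nRT / P.
nRT = 0.622 * 8.314 * 213 = 1101.4886
V = 1101.4886 / 496
V = 2.22074315 L, rounded to 4 dp:

2.2207 L


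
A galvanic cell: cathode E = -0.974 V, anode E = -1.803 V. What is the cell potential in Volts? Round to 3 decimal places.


Standard cell potential: E_cell = E_cathode - E_anode.
E_cell = -0.974 - (-1.803)
E_cell = 0.829 V, rounded to 3 dp:

0.829 V


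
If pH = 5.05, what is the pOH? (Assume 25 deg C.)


At 25 deg C, pH + pOH = 14.
pOH = 14 - pH = 14 - 5.05
pOH = 8.95:

8.95


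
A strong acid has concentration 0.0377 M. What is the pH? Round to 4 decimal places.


A strong acid dissociates completely, so [H+] equals the given concentration.
pH = -log10([H+]) = -log10(0.0377)
pH = 1.42365865, rounded to 4 dp:

1.4237


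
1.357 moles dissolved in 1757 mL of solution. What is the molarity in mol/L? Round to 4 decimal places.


Convert volume to liters: V_L = V_mL / 1000.
V_L = 1757 / 1000 = 1.757 L
M = n / V_L = 1.357 / 1.757
M = 0.77233921 mol/L, rounded to 4 dp:

0.7723 mol/L


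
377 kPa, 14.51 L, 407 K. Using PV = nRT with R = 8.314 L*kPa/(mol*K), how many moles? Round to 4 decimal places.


PV = nRT, solve for n = PV / (RT).
PV = 377 * 14.51 = 5470.27
RT = 8.314 * 407 = 3383.798
n = 5470.27 / 3383.798
n = 1.61660655 mol, rounded to 4 dp:

1.6166 mol


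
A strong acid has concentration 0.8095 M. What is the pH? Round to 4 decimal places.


A strong acid dissociates completely, so [H+] equals the given concentration.
pH = -log10([H+]) = -log10(0.8095)
pH = 0.09178315, rounded to 4 dp:

0.0918


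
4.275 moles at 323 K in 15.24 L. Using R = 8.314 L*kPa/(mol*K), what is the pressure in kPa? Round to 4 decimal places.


PV = nRT, solve for P = nRT / V.
nRT = 4.275 * 8.314 * 323 = 11480.1791
P = 11480.1791 / 15.24
P = 753.29259186 kPa, rounded to 4 dp:

753.2926 kPa


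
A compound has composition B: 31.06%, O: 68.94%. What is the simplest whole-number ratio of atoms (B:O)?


Assume 100 g of compound, divide each mass% by atomic mass to get moles, then normalize by the smallest to get a raw atom ratio.
Moles per 100 g: B: 31.06/10.81 = 2.8733, O: 68.94/15.999 = 4.309
Raw ratio (divide by min = 2.8733): B: 1.0, O: 1.5
Multiply by 2 to clear fractions: B: 2.0 ~= 2, O: 2.999 ~= 3
Reduce by GCD to get the simplest whole-number ratio:

2:3


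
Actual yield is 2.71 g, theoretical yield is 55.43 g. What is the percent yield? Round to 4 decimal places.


% yield = 100 * actual / theoretical
% yield = 100 * 2.71 / 55.43
% yield = 4.88904925 %, rounded to 4 dp:

4.8890 %


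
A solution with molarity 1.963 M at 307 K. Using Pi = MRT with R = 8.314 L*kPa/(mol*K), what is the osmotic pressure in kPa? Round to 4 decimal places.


Osmotic pressure (van't Hoff): Pi = M*R*T.
RT = 8.314 * 307 = 2552.398
Pi = 1.963 * 2552.398
Pi = 5010.357274 kPa, rounded to 4 dp:

5010.3573 kPa


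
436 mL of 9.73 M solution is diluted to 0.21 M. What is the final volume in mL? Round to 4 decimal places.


Dilution: M1*V1 = M2*V2, solve for V2.
V2 = M1*V1 / M2
V2 = 9.73 * 436 / 0.21
V2 = 4242.28 / 0.21
V2 = 20201.33333333 mL, rounded to 4 dp:

20201.3333 mL


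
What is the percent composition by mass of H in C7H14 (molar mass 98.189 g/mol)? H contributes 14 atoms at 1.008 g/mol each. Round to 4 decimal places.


pct = 100 * (n_elem * M_elem) / M_total
mass_contribution = 14 * 1.008 = 14.112 g/mol
pct = 100 * 14.112 / 98.189
pct = 14.37228203 %, rounded to 4 dp:

14.3723 %


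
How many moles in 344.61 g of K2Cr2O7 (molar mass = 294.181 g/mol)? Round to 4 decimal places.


n = mass / M
n = 344.61 / 294.181
n = 1.17142168 mol, rounded to 4 dp:

1.1714 mol


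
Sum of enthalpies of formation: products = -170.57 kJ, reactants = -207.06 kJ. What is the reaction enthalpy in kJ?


dH_rxn = sum(dH_f products) - sum(dH_f reactants)
dH_rxn = -170.57 - (-207.06)
dH_rxn = 36.49 kJ:

36.49 kJ


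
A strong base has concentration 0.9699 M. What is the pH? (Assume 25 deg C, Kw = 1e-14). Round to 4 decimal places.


A strong base dissociates completely, so [OH-] equals the given concentration.
pOH = -log10([OH-]) = -log10(0.9699) = 0.013273
pH = 14 - pOH = 14 - 0.013273
pH = 13.986727, rounded to 4 dp:

13.9867


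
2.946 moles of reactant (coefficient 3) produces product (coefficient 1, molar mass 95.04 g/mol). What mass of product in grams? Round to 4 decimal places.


Use the coefficient ratio to convert reactant moles to product moles, then multiply by the product's molar mass.
moles_P = moles_R * (coeff_P / coeff_R) = 2.946 * (1/3) = 0.982
mass_P = moles_P * M_P = 0.982 * 95.04
mass_P = 93.32928 g, rounded to 4 dp:

93.3293 g


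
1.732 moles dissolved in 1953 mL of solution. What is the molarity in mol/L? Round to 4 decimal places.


Convert volume to liters: V_L = V_mL / 1000.
V_L = 1953 / 1000 = 1.953 L
M = n / V_L = 1.732 / 1.953
M = 0.88684076 mol/L, rounded to 4 dp:

0.8868 mol/L


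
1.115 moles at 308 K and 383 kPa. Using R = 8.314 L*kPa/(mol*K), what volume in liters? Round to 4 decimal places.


PV = nRT, solve for V = nRT / P.
nRT = 1.115 * 8.314 * 308 = 2855.1939
V = 2855.1939 / 383
V = 7.45481436 L, rounded to 4 dp:

7.4548 L


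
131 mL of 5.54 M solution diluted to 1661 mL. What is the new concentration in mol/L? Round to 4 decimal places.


Dilution: M1*V1 = M2*V2, solve for M2.
M2 = M1*V1 / V2
M2 = 5.54 * 131 / 1661
M2 = 725.74 / 1661
M2 = 0.43692956 mol/L, rounded to 4 dp:

0.4369 mol/L


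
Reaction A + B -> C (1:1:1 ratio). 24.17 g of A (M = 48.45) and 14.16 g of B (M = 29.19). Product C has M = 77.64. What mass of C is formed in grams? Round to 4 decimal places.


Find moles of each reactant; the smaller value is the limiting reagent in a 1:1:1 reaction, so moles_C equals moles of the limiter.
n_A = mass_A / M_A = 24.17 / 48.45 = 0.498865 mol
n_B = mass_B / M_B = 14.16 / 29.19 = 0.485098 mol
Limiting reagent: B (smaller), n_limiting = 0.485098 mol
mass_C = n_limiting * M_C = 0.485098 * 77.64
mass_C = 37.66300872 g, rounded to 4 dp:

37.6630 g


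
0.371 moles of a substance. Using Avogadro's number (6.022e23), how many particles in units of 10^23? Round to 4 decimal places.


N = n * NA, then divide by 1e23 for the requested units.
N / 1e23 = n * 6.022
N / 1e23 = 0.371 * 6.022
N / 1e23 = 2.234162, rounded to 4 dp:

2.2342


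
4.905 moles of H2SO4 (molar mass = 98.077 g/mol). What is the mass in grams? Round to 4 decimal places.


mass = n * M
mass = 4.905 * 98.077
mass = 481.067685 g, rounded to 4 dp:

481.0677 g


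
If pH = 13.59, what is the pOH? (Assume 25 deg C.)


At 25 deg C, pH + pOH = 14.
pOH = 14 - pH = 14 - 13.59
pOH = 0.41:

0.41


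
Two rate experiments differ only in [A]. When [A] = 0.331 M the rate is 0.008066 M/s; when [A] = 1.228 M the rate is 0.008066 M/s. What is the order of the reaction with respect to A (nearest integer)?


Rate is proportional to [A]^n, so rate2/rate1 = ([A]2/[A]1)^n. Take logs to solve for n.
rate2/rate1 = 0.008066 / 0.008066 = 1.0
[A]2/[A]1 = 1.228 / 0.331 = 3.71
n = ln(1.0) / ln(3.71) = 0.0
Nearest integer order:

0


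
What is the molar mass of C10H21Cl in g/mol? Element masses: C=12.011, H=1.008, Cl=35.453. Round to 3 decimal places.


M = sum(count * atomic_mass) over atoms.
M = 10*12.011 + 21*1.008 + 1*35.453
M = 120.11 + 21.168 + 35.453
M = 176.731 g/mol, rounded to 3 dp:

176.731 g/mol


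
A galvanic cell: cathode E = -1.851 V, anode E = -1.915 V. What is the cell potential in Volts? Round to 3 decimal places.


Standard cell potential: E_cell = E_cathode - E_anode.
E_cell = -1.851 - (-1.915)
E_cell = 0.064 V, rounded to 3 dp:

0.064 V


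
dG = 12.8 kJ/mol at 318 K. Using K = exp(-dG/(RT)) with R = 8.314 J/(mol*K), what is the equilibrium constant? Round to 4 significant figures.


dG is in kJ/mol; multiply by 1000 to match R in J/(mol*K).
RT = 8.314 * 318 = 2643.852 J/mol
exponent = -dG*1000 / (RT) = -(12.8*1000) / 2643.852 = -4.84142078
K = exp(-4.84142078)
K = 0.0078958278, rounded to 4 significant figures:

0.007896


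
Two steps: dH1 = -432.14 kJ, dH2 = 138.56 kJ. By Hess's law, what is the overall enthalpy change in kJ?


Hess's law: enthalpy is a state function, so add the step enthalpies.
dH_total = dH1 + dH2 = -432.14 + (138.56)
dH_total = -293.58 kJ:

-293.58 kJ


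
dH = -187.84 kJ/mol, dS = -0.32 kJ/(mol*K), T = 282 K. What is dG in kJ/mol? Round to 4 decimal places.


Gibbs: dG = dH - T*dS (consistent units, dS already in kJ/(mol*K)).
T*dS = 282 * -0.32 = -90.24
dG = -187.84 - (-90.24)
dG = -97.6 kJ/mol, rounded to 4 dp:

-97.6000 kJ/mol


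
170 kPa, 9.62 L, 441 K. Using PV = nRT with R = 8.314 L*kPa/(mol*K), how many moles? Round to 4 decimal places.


PV = nRT, solve for n = PV / (RT).
PV = 170 * 9.62 = 1635.4
RT = 8.314 * 441 = 3666.474
n = 1635.4 / 3666.474
n = 0.44604162 mol, rounded to 4 dp:

0.4460 mol


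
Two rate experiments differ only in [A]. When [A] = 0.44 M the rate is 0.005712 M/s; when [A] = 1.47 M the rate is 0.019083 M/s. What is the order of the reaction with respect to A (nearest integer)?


Rate is proportional to [A]^n, so rate2/rate1 = ([A]2/[A]1)^n. Take logs to solve for n.
rate2/rate1 = 0.019083 / 0.005712 = 3.3409
[A]2/[A]1 = 1.47 / 0.44 = 3.3409
n = ln(3.3409) / ln(3.3409) = 1.0
Nearest integer order:

1


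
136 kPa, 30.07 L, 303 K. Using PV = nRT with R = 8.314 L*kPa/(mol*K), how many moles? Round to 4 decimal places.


PV = nRT, solve for n = PV / (RT).
PV = 136 * 30.07 = 4089.52
RT = 8.314 * 303 = 2519.142
n = 4089.52 / 2519.142
n = 1.62337812 mol, rounded to 4 dp:

1.6234 mol


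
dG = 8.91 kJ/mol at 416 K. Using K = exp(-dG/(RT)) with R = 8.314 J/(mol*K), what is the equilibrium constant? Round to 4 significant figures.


dG is in kJ/mol; multiply by 1000 to match R in J/(mol*K).
RT = 8.314 * 416 = 3458.624 J/mol
exponent = -dG*1000 / (RT) = -(8.91*1000) / 3458.624 = -2.57616902
K = exp(-2.57616902)
K = 0.076064849, rounded to 4 significant figures:

0.07606


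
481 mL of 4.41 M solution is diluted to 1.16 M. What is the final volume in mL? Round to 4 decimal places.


Dilution: M1*V1 = M2*V2, solve for V2.
V2 = M1*V1 / M2
V2 = 4.41 * 481 / 1.16
V2 = 2121.21 / 1.16
V2 = 1828.62931034 mL, rounded to 4 dp:

1828.6293 mL


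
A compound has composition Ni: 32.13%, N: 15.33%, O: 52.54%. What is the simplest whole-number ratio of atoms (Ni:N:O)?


Assume 100 g of compound, divide each mass% by atomic mass to get moles, then normalize by the smallest to get a raw atom ratio.
Moles per 100 g: Ni: 32.13/58.693 = 0.5474, N: 15.33/14.007 = 1.0945, O: 52.54/15.999 = 3.284
Raw ratio (divide by min = 0.5474): Ni: 1.0, N: 1.999, O: 5.999
Multiply by 1 to clear fractions: Ni: 1.0 ~= 1, N: 1.999 ~= 2, O: 5.999 ~= 6
Reduce by GCD to get the simplest whole-number ratio:

1:2:6


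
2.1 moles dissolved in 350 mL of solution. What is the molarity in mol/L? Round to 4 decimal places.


Convert volume to liters: V_L = V_mL / 1000.
V_L = 350 / 1000 = 0.35 L
M = n / V_L = 2.1 / 0.35
M = 6.0 mol/L, rounded to 4 dp:

6.0000 mol/L


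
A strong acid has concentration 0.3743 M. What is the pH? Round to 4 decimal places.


A strong acid dissociates completely, so [H+] equals the given concentration.
pH = -log10([H+]) = -log10(0.3743)
pH = 0.42678017, rounded to 4 dp:

0.4268


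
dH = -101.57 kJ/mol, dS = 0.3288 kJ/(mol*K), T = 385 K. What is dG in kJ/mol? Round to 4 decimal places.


Gibbs: dG = dH - T*dS (consistent units, dS already in kJ/(mol*K)).
T*dS = 385 * 0.3288 = 126.588
dG = -101.57 - (126.588)
dG = -228.158 kJ/mol, rounded to 4 dp:

-228.1580 kJ/mol


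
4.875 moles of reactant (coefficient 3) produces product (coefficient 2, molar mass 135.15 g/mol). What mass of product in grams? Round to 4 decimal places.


Use the coefficient ratio to convert reactant moles to product moles, then multiply by the product's molar mass.
moles_P = moles_R * (coeff_P / coeff_R) = 4.875 * (2/3) = 3.25
mass_P = moles_P * M_P = 3.25 * 135.15
mass_P = 439.2375 g, rounded to 4 dp:

439.2375 g


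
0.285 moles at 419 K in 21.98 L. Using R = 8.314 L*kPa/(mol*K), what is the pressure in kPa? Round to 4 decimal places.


PV = nRT, solve for P = nRT / V.
nRT = 0.285 * 8.314 * 419 = 992.8163
P = 992.8163 / 21.98
P = 45.16907643 kPa, rounded to 4 dp:

45.1691 kPa


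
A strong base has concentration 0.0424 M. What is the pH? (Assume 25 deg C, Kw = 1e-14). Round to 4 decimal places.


A strong base dissociates completely, so [OH-] equals the given concentration.
pOH = -log10([OH-]) = -log10(0.0424) = 1.372634
pH = 14 - pOH = 14 - 1.372634
pH = 12.627366, rounded to 4 dp:

12.6274


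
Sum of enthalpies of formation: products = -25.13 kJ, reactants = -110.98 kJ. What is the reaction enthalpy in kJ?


dH_rxn = sum(dH_f products) - sum(dH_f reactants)
dH_rxn = -25.13 - (-110.98)
dH_rxn = 85.85 kJ:

85.85 kJ


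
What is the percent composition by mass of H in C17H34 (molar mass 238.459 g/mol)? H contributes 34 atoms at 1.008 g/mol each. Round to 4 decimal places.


pct = 100 * (n_elem * M_elem) / M_total
mass_contribution = 34 * 1.008 = 34.272 g/mol
pct = 100 * 34.272 / 238.459
pct = 14.37228203 %, rounded to 4 dp:

14.3723 %


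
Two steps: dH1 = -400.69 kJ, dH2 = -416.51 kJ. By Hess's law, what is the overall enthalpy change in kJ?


Hess's law: enthalpy is a state function, so add the step enthalpies.
dH_total = dH1 + dH2 = -400.69 + (-416.51)
dH_total = -817.2 kJ:

-817.20 kJ


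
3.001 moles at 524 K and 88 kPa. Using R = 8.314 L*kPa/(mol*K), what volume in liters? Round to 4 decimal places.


PV = nRT, solve for V = nRT / P.
nRT = 3.001 * 8.314 * 524 = 13073.9645
V = 13073.9645 / 88
V = 148.56777841 L, rounded to 4 dp:

148.5678 L


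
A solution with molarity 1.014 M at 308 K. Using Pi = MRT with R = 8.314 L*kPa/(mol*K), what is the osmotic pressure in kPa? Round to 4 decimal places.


Osmotic pressure (van't Hoff): Pi = M*R*T.
RT = 8.314 * 308 = 2560.712
Pi = 1.014 * 2560.712
Pi = 2596.561968 kPa, rounded to 4 dp:

2596.5620 kPa


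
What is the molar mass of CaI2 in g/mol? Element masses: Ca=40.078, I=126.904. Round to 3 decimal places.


M = sum(count * atomic_mass) over atoms.
M = 1*40.078 + 2*126.904
M = 40.078 + 253.808
M = 293.886 g/mol, rounded to 3 dp:

293.886 g/mol


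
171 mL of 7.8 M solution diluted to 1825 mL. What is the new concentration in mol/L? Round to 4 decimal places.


Dilution: M1*V1 = M2*V2, solve for M2.
M2 = M1*V1 / V2
M2 = 7.8 * 171 / 1825
M2 = 1333.8 / 1825
M2 = 0.73084932 mol/L, rounded to 4 dp:

0.7308 mol/L


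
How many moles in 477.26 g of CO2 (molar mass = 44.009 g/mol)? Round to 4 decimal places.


n = mass / M
n = 477.26 / 44.009
n = 10.84459997 mol, rounded to 4 dp:

10.8446 mol


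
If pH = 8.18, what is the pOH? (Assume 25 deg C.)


At 25 deg C, pH + pOH = 14.
pOH = 14 - pH = 14 - 8.18
pOH = 5.82:

5.82


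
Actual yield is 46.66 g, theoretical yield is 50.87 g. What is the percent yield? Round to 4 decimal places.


% yield = 100 * actual / theoretical
% yield = 100 * 46.66 / 50.87
% yield = 91.72400236 %, rounded to 4 dp:

91.7240 %


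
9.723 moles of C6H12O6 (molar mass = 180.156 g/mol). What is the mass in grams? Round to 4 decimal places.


mass = n * M
mass = 9.723 * 180.156
mass = 1751.656788 g, rounded to 4 dp:

1751.6568 g


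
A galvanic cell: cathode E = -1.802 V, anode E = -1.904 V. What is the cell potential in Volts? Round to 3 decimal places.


Standard cell potential: E_cell = E_cathode - E_anode.
E_cell = -1.802 - (-1.904)
E_cell = 0.102 V, rounded to 3 dp:

0.102 V
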